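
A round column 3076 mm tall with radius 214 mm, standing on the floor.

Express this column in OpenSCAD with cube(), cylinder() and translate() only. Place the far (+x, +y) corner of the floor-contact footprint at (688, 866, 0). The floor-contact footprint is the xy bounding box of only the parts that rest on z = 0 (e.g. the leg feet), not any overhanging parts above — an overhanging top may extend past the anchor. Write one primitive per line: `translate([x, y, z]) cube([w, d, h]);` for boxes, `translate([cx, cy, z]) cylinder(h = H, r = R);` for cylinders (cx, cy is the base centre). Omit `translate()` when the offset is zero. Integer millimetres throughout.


translate([474, 652, 0]) cylinder(h = 3076, r = 214);


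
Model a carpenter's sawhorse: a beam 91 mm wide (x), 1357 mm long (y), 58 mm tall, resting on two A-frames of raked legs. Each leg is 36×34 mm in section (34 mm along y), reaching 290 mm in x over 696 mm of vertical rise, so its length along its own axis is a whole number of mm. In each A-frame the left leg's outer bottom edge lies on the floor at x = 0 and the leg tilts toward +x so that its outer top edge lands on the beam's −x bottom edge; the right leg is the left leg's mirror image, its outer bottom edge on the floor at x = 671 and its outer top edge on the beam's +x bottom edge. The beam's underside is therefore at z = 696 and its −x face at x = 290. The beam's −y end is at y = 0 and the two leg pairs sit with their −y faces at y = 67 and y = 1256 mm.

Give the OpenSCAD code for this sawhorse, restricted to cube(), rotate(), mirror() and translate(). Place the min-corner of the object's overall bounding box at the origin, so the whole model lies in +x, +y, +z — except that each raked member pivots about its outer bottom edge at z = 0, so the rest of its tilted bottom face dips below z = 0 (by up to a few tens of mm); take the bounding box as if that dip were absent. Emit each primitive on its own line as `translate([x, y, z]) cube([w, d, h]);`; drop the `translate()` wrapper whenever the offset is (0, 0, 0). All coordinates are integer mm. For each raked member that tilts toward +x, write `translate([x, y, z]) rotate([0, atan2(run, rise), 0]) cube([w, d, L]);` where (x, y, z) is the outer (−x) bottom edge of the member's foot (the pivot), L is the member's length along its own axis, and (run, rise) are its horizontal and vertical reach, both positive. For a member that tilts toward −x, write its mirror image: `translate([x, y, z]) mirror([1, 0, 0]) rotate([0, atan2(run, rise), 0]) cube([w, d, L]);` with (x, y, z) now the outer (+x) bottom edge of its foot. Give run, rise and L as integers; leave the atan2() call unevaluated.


// leg length = √(290² + 696²) = 754
// right-leg outer foot x = 2·290 + 91 = 671
// beam min-corner = (290, 0, 696)
translate([290, 0, 696]) cube([91, 1357, 58]);
translate([0, 67, 0]) rotate([0, atan2(290, 696), 0]) cube([36, 34, 754]);
translate([671, 67, 0]) mirror([1, 0, 0]) rotate([0, atan2(290, 696), 0]) cube([36, 34, 754]);
translate([0, 1256, 0]) rotate([0, atan2(290, 696), 0]) cube([36, 34, 754]);
translate([671, 1256, 0]) mirror([1, 0, 0]) rotate([0, atan2(290, 696), 0]) cube([36, 34, 754]);


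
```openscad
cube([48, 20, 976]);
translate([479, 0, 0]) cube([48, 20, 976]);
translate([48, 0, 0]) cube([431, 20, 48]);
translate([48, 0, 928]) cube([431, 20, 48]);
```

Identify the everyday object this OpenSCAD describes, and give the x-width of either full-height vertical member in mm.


A picture frame. The border width is 48 mm.

Four thin pieces enclosing a rectangular opening — a picture frame. The two full-height stiles are 976 mm tall; the top rail sits at z = 928 and is 48 mm tall, so the border above the opening is 976 − 928 = 48 mm, matching the stile x-width.


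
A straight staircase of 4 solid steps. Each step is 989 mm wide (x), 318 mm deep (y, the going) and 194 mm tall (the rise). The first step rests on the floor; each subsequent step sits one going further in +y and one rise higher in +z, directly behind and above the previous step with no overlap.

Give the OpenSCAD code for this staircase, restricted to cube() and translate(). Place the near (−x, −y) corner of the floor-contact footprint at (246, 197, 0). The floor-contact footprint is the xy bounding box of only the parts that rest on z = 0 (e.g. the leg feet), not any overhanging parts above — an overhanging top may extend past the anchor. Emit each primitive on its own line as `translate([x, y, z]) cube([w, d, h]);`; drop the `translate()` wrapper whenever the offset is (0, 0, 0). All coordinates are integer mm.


translate([246, 197, 0]) cube([989, 318, 194]);
translate([246, 515, 194]) cube([989, 318, 194]);
translate([246, 833, 388]) cube([989, 318, 194]);
translate([246, 1151, 582]) cube([989, 318, 194]);


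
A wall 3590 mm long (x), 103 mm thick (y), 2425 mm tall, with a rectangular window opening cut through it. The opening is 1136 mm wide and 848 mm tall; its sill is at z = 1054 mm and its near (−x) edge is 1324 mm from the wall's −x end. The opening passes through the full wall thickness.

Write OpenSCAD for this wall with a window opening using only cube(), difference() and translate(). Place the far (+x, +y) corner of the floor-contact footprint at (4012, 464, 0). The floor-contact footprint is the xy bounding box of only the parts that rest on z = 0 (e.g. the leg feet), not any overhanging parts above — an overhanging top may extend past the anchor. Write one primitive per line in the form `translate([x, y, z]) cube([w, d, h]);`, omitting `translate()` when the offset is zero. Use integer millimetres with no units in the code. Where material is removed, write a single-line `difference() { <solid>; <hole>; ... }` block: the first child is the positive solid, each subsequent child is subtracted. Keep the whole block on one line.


difference() { translate([422, 361, 0]) cube([3590, 103, 2425]); translate([1746, 361, 1054]) cube([1136, 103, 848]); }


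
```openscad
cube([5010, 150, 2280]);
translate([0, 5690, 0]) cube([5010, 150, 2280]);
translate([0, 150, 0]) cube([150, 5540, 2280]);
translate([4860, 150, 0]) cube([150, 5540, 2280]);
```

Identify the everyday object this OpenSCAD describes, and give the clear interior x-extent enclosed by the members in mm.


A house (or room) frame. The interior width is 4710 mm.

Four 2280 mm walls enclosing a rectangle with no floor or roof — a room or house frame. Outside width is 5010 mm and wall thickness is 150 mm, so the interior width is 5010 − 2 × 150 = 4710 mm.


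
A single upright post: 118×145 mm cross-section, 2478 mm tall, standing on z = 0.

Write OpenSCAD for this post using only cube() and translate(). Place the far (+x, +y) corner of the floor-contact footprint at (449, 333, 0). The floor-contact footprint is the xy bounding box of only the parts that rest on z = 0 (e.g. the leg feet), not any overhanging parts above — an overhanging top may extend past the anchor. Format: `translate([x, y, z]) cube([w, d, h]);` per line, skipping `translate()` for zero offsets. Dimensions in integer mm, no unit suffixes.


translate([331, 188, 0]) cube([118, 145, 2478]);


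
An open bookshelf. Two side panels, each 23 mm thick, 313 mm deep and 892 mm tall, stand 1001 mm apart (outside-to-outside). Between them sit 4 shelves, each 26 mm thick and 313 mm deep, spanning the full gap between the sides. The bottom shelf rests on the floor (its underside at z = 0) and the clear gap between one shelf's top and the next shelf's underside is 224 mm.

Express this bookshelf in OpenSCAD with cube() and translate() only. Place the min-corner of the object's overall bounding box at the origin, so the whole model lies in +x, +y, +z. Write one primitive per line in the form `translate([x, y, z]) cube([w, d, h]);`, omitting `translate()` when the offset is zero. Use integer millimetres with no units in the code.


cube([23, 313, 892]);
translate([978, 0, 0]) cube([23, 313, 892]);
translate([23, 0, 0]) cube([955, 313, 26]);
translate([23, 0, 250]) cube([955, 313, 26]);
translate([23, 0, 500]) cube([955, 313, 26]);
translate([23, 0, 750]) cube([955, 313, 26]);


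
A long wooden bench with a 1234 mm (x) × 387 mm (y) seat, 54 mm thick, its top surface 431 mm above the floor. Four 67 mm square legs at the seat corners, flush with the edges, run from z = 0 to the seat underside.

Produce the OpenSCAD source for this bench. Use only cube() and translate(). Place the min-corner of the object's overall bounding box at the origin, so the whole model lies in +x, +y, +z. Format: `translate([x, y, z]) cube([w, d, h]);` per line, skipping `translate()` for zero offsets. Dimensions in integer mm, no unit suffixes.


// leg_h = 431 − 54 = 377
translate([0, 0, 377]) cube([1234, 387, 54]);
cube([67, 67, 377]);
translate([0, 320, 0]) cube([67, 67, 377]);
translate([1167, 0, 0]) cube([67, 67, 377]);
translate([1167, 320, 0]) cube([67, 67, 377]);


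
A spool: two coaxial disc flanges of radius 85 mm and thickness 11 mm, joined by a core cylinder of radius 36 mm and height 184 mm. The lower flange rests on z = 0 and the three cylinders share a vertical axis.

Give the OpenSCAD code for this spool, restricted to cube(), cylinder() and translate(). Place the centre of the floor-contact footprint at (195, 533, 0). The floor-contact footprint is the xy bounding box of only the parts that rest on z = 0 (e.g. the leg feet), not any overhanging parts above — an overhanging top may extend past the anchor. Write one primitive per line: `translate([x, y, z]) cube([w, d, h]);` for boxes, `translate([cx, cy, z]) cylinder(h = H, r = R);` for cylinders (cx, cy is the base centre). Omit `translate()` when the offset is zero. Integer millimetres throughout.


translate([195, 533, 0]) cylinder(h = 11, r = 85);
translate([195, 533, 11]) cylinder(h = 184, r = 36);
translate([195, 533, 195]) cylinder(h = 11, r = 85);


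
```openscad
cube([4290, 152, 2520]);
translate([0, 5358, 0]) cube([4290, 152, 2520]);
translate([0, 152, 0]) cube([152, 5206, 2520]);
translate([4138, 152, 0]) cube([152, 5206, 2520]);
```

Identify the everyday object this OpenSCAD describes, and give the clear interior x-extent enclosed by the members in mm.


A house (or room) frame. The interior width is 3986 mm.

Four 2520 mm walls enclosing a rectangle with no floor or roof — a room or house frame. Outside width is 4290 mm and wall thickness is 152 mm, so the interior width is 4290 − 2 × 152 = 3986 mm.


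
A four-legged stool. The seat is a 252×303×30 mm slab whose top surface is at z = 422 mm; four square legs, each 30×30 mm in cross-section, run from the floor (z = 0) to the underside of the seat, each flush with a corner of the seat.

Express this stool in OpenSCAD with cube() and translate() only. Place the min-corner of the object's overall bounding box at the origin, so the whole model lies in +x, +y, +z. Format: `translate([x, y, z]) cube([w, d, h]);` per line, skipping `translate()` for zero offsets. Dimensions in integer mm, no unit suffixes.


translate([0, 0, 392]) cube([252, 303, 30]);
cube([30, 30, 392]);
translate([222, 0, 0]) cube([30, 30, 392]);
translate([0, 273, 0]) cube([30, 30, 392]);
translate([222, 273, 0]) cube([30, 30, 392]);


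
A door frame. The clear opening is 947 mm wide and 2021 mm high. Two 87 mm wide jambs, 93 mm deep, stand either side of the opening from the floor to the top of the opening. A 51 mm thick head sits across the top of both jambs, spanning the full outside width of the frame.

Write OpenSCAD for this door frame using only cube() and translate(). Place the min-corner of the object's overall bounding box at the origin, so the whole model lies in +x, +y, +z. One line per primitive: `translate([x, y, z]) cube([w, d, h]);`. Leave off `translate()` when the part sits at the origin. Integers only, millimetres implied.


cube([87, 93, 2021]);
translate([1034, 0, 0]) cube([87, 93, 2021]);
translate([0, 0, 2021]) cube([1121, 93, 51]);


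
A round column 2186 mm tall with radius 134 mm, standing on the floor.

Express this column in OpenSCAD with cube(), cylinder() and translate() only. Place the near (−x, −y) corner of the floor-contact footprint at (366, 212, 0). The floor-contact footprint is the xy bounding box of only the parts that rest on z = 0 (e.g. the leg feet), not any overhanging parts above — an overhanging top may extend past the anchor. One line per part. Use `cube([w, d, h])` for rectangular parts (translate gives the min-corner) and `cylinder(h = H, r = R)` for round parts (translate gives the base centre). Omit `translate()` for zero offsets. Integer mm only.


translate([500, 346, 0]) cylinder(h = 2186, r = 134);


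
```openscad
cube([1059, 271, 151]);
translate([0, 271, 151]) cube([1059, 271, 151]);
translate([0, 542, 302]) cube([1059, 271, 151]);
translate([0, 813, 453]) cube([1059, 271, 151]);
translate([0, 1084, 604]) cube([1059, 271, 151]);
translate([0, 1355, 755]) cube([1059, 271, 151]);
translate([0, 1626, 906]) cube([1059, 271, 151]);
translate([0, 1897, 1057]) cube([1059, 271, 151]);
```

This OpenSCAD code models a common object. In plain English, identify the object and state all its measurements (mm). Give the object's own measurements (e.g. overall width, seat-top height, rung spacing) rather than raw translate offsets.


A straight staircase of 8 solid steps. Each step is 1059 mm wide (x), 271 mm deep (y, the going) and 151 mm tall (the rise). The first step rests on the floor; each subsequent step sits one going further in +y and one rise higher in +z, directly behind and above the previous step with no overlap.


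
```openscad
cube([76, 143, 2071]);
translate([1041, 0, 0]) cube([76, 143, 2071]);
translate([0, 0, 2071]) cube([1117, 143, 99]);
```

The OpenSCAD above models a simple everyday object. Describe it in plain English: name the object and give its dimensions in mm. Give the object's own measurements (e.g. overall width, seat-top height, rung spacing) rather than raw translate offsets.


A door frame. The clear opening is 965 mm wide and 2071 mm high. Two 76 mm wide jambs, 143 mm deep, stand either side of the opening from the floor to the top of the opening. A 99 mm thick head sits across the top of both jambs, spanning the full outside width of the frame.


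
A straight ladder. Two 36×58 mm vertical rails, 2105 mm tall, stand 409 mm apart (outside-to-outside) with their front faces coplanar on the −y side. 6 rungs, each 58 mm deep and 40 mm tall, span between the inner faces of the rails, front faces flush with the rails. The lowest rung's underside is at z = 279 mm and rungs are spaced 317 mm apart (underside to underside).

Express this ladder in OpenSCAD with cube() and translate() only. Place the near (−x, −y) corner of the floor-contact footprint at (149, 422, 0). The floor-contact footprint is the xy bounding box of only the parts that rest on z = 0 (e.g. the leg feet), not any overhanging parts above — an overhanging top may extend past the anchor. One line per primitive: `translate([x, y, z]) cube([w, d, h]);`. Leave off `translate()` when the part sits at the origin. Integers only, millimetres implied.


// rung span = 409 - 2*36 = 337
// rung[k] z = 279 + k*317
translate([149, 422, 0]) cube([36, 58, 2105]);
translate([522, 422, 0]) cube([36, 58, 2105]);
translate([185, 422, 279]) cube([337, 58, 40]);
translate([185, 422, 596]) cube([337, 58, 40]);
translate([185, 422, 913]) cube([337, 58, 40]);
translate([185, 422, 1230]) cube([337, 58, 40]);
translate([185, 422, 1547]) cube([337, 58, 40]);
translate([185, 422, 1864]) cube([337, 58, 40]);


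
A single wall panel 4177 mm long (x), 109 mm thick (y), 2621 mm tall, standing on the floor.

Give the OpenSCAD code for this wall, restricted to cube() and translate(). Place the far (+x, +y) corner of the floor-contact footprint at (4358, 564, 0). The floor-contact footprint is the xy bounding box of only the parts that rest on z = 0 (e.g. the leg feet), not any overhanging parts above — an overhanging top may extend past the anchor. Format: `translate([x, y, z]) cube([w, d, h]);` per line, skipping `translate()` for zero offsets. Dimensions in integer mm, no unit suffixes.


translate([181, 455, 0]) cube([4177, 109, 2621]);


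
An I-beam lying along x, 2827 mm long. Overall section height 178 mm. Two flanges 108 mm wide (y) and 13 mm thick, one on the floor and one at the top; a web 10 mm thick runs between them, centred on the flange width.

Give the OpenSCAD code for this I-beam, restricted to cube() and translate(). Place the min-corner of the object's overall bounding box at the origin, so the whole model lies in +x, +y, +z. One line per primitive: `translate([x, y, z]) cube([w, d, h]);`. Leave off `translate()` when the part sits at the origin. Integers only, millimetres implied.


cube([2827, 108, 13]);
translate([0, 49, 13]) cube([2827, 10, 152]);
translate([0, 0, 165]) cube([2827, 108, 13]);


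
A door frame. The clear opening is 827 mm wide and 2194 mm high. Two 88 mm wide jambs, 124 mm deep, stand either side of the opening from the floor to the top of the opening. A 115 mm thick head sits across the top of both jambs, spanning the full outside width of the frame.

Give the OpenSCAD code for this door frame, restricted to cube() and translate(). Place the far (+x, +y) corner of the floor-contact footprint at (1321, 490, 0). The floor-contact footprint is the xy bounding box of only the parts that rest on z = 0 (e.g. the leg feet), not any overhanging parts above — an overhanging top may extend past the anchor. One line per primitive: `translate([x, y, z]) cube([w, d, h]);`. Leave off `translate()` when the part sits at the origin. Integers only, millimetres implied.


translate([318, 366, 0]) cube([88, 124, 2194]);
translate([1233, 366, 0]) cube([88, 124, 2194]);
translate([318, 366, 2194]) cube([1003, 124, 115]);


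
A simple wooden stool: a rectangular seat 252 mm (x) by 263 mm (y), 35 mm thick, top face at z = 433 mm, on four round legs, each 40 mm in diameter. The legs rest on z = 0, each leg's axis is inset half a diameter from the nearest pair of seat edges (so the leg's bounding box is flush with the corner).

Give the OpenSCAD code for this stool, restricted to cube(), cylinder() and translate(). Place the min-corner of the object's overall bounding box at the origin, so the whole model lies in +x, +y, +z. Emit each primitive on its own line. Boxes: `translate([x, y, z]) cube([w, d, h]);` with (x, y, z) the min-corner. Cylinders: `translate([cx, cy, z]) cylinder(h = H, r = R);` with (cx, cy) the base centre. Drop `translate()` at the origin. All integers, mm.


translate([0, 0, 398]) cube([252, 263, 35]);
translate([20, 20, 0]) cylinder(h = 398, r = 20);
translate([232, 20, 0]) cylinder(h = 398, r = 20);
translate([20, 243, 0]) cylinder(h = 398, r = 20);
translate([232, 243, 0]) cylinder(h = 398, r = 20);


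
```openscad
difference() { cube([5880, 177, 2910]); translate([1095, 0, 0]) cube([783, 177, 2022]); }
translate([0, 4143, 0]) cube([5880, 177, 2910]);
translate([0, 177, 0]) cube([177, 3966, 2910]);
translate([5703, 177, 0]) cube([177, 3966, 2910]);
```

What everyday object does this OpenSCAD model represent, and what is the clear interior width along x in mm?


A single room. The interior width is 5526 mm.

Four walls enclosing a rectangle with a door in the front wall — a room. Outside width 5880 minus two 177 mm walls gives 5526 mm.


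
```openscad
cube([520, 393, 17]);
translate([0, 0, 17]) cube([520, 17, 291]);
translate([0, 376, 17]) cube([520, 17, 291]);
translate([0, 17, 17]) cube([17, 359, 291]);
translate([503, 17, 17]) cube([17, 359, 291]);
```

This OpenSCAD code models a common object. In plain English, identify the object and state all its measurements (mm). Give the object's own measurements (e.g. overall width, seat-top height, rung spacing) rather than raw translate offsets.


An open-topped rectangular box: outside dimensions 520×393×308 mm, with a uniform wall and base thickness of 17 mm. The base is a full 520×393 slab on the floor; four walls sit on top of the base. The front and back walls (the −y and +y sides) span the full width; the two side walls fit between them.


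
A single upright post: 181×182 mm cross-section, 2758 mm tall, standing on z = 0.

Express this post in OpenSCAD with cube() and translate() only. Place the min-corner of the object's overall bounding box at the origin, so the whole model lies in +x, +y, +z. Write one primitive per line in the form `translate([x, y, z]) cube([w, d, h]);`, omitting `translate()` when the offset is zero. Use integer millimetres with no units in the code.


cube([181, 182, 2758]);


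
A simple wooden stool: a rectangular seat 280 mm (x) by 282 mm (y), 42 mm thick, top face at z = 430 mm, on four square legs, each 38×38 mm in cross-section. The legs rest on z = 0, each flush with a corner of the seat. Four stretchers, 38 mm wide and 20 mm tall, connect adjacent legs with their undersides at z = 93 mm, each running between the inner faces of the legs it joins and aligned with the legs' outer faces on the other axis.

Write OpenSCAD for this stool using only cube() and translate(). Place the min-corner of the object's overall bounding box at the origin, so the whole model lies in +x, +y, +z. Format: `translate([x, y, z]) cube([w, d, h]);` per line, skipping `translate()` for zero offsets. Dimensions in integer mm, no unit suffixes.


// leg_h = 430 - 42 = 388
// stretcher span = 280 - 2*38 = 204
translate([0, 0, 388]) cube([280, 282, 42]);
cube([38, 38, 388]);
translate([242, 0, 0]) cube([38, 38, 388]);
translate([0, 244, 0]) cube([38, 38, 388]);
translate([242, 244, 0]) cube([38, 38, 388]);
translate([38, 0, 93]) cube([204, 38, 20]);
translate([38, 244, 93]) cube([204, 38, 20]);
translate([0, 38, 93]) cube([38, 206, 20]);
translate([242, 38, 93]) cube([38, 206, 20]);


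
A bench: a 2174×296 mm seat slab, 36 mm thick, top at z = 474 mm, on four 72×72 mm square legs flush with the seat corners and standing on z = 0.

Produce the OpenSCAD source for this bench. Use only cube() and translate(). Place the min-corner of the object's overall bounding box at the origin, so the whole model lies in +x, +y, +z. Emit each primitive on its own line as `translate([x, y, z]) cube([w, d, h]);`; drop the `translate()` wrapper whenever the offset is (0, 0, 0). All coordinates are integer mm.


translate([0, 0, 438]) cube([2174, 296, 36]);
cube([72, 72, 438]);
translate([0, 224, 0]) cube([72, 72, 438]);
translate([2102, 0, 0]) cube([72, 72, 438]);
translate([2102, 224, 0]) cube([72, 72, 438]);


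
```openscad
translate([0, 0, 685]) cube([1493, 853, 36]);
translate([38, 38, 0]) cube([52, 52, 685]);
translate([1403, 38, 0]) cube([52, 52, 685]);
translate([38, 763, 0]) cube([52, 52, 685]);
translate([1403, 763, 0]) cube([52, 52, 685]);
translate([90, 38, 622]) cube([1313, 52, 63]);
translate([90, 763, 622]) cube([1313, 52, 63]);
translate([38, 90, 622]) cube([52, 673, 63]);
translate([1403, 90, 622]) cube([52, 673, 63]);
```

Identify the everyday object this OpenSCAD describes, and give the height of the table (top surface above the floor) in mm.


A table. The table height is 721 mm.

A 1493×853×36 slab sits at z = 685 on four 52 mm square posts — a table. The top surface is at 685 + 36 = 721 mm.


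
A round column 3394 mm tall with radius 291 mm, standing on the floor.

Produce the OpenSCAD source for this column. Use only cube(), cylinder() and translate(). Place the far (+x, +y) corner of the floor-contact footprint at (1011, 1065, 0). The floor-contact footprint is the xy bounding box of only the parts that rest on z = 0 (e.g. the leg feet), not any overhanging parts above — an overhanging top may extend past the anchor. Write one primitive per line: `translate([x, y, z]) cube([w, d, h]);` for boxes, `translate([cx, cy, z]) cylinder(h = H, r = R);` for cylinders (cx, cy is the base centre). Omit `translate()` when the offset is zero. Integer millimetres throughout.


translate([720, 774, 0]) cylinder(h = 3394, r = 291);


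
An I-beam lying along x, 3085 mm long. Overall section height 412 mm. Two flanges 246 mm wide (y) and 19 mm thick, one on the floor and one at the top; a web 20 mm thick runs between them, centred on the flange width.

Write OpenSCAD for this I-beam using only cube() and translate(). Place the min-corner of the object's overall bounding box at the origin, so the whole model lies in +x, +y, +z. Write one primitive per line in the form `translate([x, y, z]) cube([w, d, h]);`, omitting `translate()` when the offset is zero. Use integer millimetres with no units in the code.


cube([3085, 246, 19]);
translate([0, 113, 19]) cube([3085, 20, 374]);
translate([0, 0, 393]) cube([3085, 246, 19]);


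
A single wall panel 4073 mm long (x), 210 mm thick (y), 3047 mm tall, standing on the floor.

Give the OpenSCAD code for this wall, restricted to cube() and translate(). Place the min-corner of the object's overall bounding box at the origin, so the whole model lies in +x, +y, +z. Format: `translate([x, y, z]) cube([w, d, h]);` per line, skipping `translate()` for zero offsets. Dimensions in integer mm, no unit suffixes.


cube([4073, 210, 3047]);


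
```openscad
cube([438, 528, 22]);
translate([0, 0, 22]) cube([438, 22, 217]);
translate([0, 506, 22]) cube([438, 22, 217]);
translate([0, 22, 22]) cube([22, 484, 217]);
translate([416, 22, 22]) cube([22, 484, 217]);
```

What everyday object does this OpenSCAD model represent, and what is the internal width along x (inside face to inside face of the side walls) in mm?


An open box. The internal width is 394 mm.

A 438×528 base slab with four walls standing on it — an open box. The base is 438 mm wide and the walls are 22 mm thick, so the internal width is 438 − 2 × 22 = 394 mm.


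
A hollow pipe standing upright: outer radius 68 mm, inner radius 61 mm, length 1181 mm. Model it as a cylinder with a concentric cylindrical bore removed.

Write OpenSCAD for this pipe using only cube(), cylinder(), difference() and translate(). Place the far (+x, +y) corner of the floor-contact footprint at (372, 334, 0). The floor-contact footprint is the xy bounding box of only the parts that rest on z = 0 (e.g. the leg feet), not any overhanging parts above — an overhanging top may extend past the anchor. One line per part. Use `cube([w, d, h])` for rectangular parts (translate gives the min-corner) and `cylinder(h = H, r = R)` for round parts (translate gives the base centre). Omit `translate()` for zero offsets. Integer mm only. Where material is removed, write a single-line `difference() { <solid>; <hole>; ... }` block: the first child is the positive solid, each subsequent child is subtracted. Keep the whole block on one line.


difference() { translate([304, 266, 0]) cylinder(h = 1181, r = 68); translate([304, 266, 0]) cylinder(h = 1181, r = 61); }


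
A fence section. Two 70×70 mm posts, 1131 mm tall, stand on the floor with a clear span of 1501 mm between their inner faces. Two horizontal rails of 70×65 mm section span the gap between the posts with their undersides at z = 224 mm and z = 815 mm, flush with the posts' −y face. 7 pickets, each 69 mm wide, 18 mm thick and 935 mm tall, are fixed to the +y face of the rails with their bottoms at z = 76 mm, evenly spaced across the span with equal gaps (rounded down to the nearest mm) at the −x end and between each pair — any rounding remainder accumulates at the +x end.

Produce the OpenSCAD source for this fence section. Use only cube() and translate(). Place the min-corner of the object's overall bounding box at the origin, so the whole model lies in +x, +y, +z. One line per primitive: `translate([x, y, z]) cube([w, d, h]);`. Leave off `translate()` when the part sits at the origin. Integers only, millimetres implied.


cube([70, 70, 1131]);
translate([1571, 0, 0]) cube([70, 70, 1131]);
translate([70, 0, 224]) cube([1501, 70, 65]);
translate([70, 0, 815]) cube([1501, 70, 65]);
translate([197, 70, 76]) cube([69, 18, 935]);
translate([393, 70, 76]) cube([69, 18, 935]);
translate([589, 70, 76]) cube([69, 18, 935]);
translate([785, 70, 76]) cube([69, 18, 935]);
translate([981, 70, 76]) cube([69, 18, 935]);
translate([1177, 70, 76]) cube([69, 18, 935]);
translate([1373, 70, 76]) cube([69, 18, 935]);


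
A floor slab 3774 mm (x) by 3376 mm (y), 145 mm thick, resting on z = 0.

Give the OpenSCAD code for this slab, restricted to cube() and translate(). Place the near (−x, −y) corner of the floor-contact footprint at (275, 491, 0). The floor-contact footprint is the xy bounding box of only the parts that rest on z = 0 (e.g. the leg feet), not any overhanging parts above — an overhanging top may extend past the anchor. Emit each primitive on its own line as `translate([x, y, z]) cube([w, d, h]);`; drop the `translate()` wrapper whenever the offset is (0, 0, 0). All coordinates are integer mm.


translate([275, 491, 0]) cube([3774, 3376, 145]);


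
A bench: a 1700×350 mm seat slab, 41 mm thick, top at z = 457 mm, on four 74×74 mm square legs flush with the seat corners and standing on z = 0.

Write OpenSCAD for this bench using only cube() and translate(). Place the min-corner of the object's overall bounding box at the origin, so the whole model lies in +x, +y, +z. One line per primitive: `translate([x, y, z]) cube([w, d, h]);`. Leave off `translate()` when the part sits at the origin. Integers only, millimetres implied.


translate([0, 0, 416]) cube([1700, 350, 41]);
cube([74, 74, 416]);
translate([0, 276, 0]) cube([74, 74, 416]);
translate([1626, 0, 0]) cube([74, 74, 416]);
translate([1626, 276, 0]) cube([74, 74, 416]);


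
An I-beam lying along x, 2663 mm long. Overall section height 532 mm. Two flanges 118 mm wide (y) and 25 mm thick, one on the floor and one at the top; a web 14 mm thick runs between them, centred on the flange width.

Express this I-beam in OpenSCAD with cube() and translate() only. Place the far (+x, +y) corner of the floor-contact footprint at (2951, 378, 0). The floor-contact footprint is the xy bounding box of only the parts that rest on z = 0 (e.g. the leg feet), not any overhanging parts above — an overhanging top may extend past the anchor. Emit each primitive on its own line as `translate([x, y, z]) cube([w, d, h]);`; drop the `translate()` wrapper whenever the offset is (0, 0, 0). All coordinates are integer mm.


translate([288, 260, 0]) cube([2663, 118, 25]);
translate([288, 312, 25]) cube([2663, 14, 482]);
translate([288, 260, 507]) cube([2663, 118, 25]);


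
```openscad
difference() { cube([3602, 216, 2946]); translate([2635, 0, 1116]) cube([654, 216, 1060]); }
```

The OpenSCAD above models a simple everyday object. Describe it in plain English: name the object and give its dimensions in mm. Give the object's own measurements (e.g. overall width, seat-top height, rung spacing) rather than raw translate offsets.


A wall 3602 mm long (x), 216 mm thick (y), 2946 mm tall, with a rectangular window opening cut through it. The opening is 654 mm wide and 1060 mm tall; its sill is at z = 1116 mm and its near (−x) edge is 2635 mm from the wall's −x end. The opening passes through the full wall thickness.


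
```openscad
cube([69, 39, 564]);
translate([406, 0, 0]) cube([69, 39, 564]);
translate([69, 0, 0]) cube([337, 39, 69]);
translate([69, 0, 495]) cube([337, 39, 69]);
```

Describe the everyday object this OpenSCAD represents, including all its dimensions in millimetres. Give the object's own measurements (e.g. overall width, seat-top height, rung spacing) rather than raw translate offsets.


A rectangular picture frame lying in the x–z plane (depth along y). The opening is 337 mm wide (x) by 426 mm tall (z), surrounded by a border 69 mm wide on all four sides. The frame is 39 mm deep and is made of two full-height vertical stiles with two horizontal rails fitted between them.


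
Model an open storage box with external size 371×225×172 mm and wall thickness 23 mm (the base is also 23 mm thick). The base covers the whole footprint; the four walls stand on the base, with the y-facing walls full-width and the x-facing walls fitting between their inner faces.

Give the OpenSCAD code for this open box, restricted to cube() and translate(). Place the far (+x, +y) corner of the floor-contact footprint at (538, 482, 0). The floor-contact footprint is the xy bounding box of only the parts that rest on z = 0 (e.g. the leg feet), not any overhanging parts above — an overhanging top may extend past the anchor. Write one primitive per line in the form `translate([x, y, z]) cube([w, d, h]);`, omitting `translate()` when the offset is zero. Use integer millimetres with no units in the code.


translate([167, 257, 0]) cube([371, 225, 23]);
translate([167, 257, 23]) cube([371, 23, 149]);
translate([167, 459, 23]) cube([371, 23, 149]);
translate([167, 280, 23]) cube([23, 179, 149]);
translate([515, 280, 23]) cube([23, 179, 149]);


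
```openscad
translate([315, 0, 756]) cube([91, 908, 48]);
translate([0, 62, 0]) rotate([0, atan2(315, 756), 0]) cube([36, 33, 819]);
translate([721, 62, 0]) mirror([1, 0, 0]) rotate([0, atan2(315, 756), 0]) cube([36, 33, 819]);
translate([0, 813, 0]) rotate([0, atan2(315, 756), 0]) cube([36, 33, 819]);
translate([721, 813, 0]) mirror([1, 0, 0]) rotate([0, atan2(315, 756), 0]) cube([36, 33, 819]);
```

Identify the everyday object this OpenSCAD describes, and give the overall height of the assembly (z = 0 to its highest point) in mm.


A sawhorse. The overall height is 804 mm.

A beam across two mirrored pairs of raked legs — a sawhorse. The beam's underside is at z = 756 (matching the legs' vertical rise in atan2(315, 756)) and the beam is 48 mm tall, so its top is at 756 + 48 = 804 mm. The raked legs top out at the beam's underside, so that is the highest point.


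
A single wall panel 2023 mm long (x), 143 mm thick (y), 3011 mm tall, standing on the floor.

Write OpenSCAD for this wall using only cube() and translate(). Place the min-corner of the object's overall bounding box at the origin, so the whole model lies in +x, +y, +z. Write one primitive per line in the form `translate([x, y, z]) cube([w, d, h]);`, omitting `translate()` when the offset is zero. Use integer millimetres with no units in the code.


cube([2023, 143, 3011]);


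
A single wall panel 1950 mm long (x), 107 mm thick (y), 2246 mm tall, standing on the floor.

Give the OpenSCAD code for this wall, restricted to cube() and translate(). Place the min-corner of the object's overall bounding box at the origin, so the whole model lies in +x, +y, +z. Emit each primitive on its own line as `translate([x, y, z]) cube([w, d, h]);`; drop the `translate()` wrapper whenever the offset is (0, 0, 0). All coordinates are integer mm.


cube([1950, 107, 2246]);


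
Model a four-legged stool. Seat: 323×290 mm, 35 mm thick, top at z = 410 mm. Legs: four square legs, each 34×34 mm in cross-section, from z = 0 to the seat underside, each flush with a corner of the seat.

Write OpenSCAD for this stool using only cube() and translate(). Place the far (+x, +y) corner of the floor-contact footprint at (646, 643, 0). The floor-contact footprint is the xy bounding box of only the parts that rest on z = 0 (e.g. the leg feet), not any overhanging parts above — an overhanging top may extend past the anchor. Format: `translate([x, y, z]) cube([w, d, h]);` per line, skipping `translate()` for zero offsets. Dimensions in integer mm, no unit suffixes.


translate([323, 353, 375]) cube([323, 290, 35]);
translate([323, 353, 0]) cube([34, 34, 375]);
translate([612, 353, 0]) cube([34, 34, 375]);
translate([323, 609, 0]) cube([34, 34, 375]);
translate([612, 609, 0]) cube([34, 34, 375]);


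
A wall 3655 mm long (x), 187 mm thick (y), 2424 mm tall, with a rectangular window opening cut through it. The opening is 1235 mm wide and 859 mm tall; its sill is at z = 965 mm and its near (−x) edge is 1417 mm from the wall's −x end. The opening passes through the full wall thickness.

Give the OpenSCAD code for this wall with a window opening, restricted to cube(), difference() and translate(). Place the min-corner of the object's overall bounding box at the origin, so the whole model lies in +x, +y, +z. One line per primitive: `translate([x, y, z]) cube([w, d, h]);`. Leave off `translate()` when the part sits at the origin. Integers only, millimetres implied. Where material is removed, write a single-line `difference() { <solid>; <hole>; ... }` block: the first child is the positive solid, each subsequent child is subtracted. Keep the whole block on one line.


difference() { cube([3655, 187, 2424]); translate([1417, 0, 965]) cube([1235, 187, 859]); }


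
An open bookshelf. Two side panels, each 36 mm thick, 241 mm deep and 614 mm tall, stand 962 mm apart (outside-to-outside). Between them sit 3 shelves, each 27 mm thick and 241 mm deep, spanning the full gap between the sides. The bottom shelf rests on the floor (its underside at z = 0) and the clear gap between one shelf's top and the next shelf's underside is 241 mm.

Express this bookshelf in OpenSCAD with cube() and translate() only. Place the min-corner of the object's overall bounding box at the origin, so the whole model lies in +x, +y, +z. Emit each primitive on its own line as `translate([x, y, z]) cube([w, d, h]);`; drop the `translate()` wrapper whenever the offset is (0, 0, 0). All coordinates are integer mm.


cube([36, 241, 614]);
translate([926, 0, 0]) cube([36, 241, 614]);
translate([36, 0, 0]) cube([890, 241, 27]);
translate([36, 0, 268]) cube([890, 241, 27]);
translate([36, 0, 536]) cube([890, 241, 27]);


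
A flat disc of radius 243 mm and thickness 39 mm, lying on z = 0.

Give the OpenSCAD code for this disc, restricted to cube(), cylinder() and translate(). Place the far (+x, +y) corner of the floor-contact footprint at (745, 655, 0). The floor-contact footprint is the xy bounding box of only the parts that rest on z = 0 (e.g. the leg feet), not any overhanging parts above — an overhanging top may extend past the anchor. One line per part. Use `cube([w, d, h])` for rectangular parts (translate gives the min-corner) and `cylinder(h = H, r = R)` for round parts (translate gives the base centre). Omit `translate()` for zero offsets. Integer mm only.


translate([502, 412, 0]) cylinder(h = 39, r = 243);


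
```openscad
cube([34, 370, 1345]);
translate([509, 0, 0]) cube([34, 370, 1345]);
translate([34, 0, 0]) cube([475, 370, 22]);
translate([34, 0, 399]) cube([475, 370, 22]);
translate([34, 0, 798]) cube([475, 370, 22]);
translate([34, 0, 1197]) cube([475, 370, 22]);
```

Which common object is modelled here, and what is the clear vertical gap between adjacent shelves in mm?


A bookshelf. The clear shelf gap is 377 mm.

Two tall side panels with 4 horizontal boards between them — a bookshelf. The first two shelf undersides are at z = 0 and z = 399; with shelf thickness 22, the clear gap is 399 − 0 − 22 = 377 mm.


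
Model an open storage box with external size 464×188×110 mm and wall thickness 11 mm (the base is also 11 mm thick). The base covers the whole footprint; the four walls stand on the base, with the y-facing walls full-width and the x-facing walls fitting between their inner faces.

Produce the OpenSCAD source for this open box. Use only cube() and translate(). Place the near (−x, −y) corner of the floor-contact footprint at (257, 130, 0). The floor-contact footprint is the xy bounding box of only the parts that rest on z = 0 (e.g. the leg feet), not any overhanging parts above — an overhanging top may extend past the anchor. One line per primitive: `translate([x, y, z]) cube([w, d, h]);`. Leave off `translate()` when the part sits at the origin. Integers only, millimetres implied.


translate([257, 130, 0]) cube([464, 188, 11]);
translate([257, 130, 11]) cube([464, 11, 99]);
translate([257, 307, 11]) cube([464, 11, 99]);
translate([257, 141, 11]) cube([11, 166, 99]);
translate([710, 141, 11]) cube([11, 166, 99]);


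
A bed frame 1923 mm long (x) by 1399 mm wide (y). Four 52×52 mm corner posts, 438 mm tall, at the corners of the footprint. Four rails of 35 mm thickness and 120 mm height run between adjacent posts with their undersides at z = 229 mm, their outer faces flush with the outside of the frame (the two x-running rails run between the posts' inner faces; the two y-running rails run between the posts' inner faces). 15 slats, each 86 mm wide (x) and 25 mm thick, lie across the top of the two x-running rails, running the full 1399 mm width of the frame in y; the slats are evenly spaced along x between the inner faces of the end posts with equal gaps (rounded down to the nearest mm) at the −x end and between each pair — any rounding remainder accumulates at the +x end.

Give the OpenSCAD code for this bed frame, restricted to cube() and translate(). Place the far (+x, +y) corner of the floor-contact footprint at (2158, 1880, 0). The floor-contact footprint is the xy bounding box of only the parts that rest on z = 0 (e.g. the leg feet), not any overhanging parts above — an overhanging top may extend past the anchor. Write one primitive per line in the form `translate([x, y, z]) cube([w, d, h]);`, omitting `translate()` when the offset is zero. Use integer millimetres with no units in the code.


translate([235, 481, 0]) cube([52, 52, 438]);
translate([235, 1828, 0]) cube([52, 52, 438]);
translate([2106, 481, 0]) cube([52, 52, 438]);
translate([2106, 1828, 0]) cube([52, 52, 438]);
translate([287, 481, 229]) cube([1819, 35, 120]);
translate([287, 1845, 229]) cube([1819, 35, 120]);
translate([235, 533, 229]) cube([35, 1295, 120]);
translate([2123, 533, 229]) cube([35, 1295, 120]);
translate([320, 481, 349]) cube([86, 1399, 25]);
translate([439, 481, 349]) cube([86, 1399, 25]);
translate([558, 481, 349]) cube([86, 1399, 25]);
translate([677, 481, 349]) cube([86, 1399, 25]);
translate([796, 481, 349]) cube([86, 1399, 25]);
translate([915, 481, 349]) cube([86, 1399, 25]);
translate([1034, 481, 349]) cube([86, 1399, 25]);
translate([1153, 481, 349]) cube([86, 1399, 25]);
translate([1272, 481, 349]) cube([86, 1399, 25]);
translate([1391, 481, 349]) cube([86, 1399, 25]);
translate([1510, 481, 349]) cube([86, 1399, 25]);
translate([1629, 481, 349]) cube([86, 1399, 25]);
translate([1748, 481, 349]) cube([86, 1399, 25]);
translate([1867, 481, 349]) cube([86, 1399, 25]);
translate([1986, 481, 349]) cube([86, 1399, 25]);
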